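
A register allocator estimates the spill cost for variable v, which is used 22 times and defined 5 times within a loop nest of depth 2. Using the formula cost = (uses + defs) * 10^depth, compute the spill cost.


uses + defs = 22 + 5 = 27
10^2 = 100
Spill cost = 27 * 100 = 2700

2700


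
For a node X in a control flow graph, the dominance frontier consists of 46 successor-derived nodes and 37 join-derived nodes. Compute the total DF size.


DF(X) = direct successor contributions + join point contributions
= 46 + 37 = 83

83


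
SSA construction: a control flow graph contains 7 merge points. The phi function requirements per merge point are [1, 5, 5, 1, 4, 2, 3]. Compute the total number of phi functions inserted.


Total phi functions = sum of phi functions at each join node
= 1 + 5 + 5 + 1 + 4 + 2 + 3 = 21

21


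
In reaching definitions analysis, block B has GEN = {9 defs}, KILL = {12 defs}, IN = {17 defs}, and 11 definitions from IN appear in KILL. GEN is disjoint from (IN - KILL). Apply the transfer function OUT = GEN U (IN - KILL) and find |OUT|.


IN - KILL: 17 - 11 = 6 surviving definitions
OUT = GEN + surviving = 9 + 6 = 15

15


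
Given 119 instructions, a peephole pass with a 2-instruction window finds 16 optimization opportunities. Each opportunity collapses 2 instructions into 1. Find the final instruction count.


Each match removes 1 instructions.
Total removed = 16 * 1 = 16
Remaining = 119 - 16 = 103

103


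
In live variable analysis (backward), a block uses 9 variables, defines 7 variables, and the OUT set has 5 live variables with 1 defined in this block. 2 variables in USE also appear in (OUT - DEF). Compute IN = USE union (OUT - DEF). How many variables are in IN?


OUT - DEF: 5 - 1 = 4
|IN| = |USE| + |OUT - DEF| - |USE ∩ (OUT - DEF)| = 9 + 4 - 2 = 11

11


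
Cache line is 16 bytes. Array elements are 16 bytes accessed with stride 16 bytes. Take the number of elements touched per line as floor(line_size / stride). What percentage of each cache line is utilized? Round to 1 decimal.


Elements per cache line = floor(16 / 16) = 1
Bytes used = 1 * 16 = 16
Utilization = 16 / 16 * 100 = 100.0%

100.0


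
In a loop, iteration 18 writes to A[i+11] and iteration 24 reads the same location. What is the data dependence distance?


Distance = read iteration - write iteration
= 24 - 18 = 6

6


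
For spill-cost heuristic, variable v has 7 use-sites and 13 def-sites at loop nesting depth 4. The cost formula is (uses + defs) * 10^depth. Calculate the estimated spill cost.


uses + defs = 7 + 13 = 20
10^4 = 10000
Spill cost = 20 * 10000 = 200000

200000


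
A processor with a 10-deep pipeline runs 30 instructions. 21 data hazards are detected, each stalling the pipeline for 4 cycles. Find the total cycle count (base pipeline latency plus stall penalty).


Base cycles = 10 + 30 - 1 = 39
Total stalls = 21 * 4 = 84
Total = 39 + 84 = 123

123


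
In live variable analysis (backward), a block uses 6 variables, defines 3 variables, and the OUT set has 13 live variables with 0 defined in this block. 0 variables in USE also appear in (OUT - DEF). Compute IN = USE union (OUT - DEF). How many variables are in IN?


OUT - DEF: 13 - 0 = 13
|IN| = |USE| + |OUT - DEF| - |USE ∩ (OUT - DEF)| = 6 + 13 - 0 = 19

19


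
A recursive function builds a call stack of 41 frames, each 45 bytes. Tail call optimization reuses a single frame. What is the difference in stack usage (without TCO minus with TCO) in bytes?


Without TCO: 41 * 45 = 1845 bytes
With TCO: reuse 1 frame = 45 bytes
Savings = 1845 - 45 = 1800

1800


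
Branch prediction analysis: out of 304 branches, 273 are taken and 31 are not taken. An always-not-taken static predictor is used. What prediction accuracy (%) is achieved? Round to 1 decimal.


Predictor: always-not-taken
Correct predictions = 31
Accuracy = 31 / 304 * 100 = 10.2%

10.2


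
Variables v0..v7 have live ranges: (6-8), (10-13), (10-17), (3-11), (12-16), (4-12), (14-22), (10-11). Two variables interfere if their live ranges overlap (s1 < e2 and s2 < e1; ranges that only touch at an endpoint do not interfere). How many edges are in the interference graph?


Check all pairs for overlapping intervals.
Two intervals (s1,e1) and (s2,e2) overlap if s1 < e2 and s2 < e1.
v0 (6-8) vs v1..v7: overlaps v3, v5 -> 2
v1 (10-13) vs v2..v7: overlaps v2, v3, v4, v5, v7 -> 5
v2 (10-17) vs v3..v7: overlaps v3, v4, v5, v6, v7 -> 5
v3 (3-11) vs v4..v7: overlaps v5, v7 -> 2
v4 (12-16) vs v5..v7: overlaps v6 -> 1
v5 (4-12) vs v6..v7: overlaps v7 -> 1
v6 (14-22) vs v7: overlaps none -> 0
Total overlapping pairs = 2 + 5 + 5 + 2 + 1 + 1 + 0 = 16

16


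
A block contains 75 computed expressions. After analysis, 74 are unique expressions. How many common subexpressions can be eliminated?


CSE count = total expressions - unique expressions
= 75 - 74 = 1

1


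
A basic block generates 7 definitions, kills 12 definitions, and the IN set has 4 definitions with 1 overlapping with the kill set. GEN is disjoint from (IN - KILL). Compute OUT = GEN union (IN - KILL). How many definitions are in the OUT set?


IN - KILL: 4 - 1 = 3 surviving definitions
OUT = GEN + surviving = 7 + 3 = 10

10


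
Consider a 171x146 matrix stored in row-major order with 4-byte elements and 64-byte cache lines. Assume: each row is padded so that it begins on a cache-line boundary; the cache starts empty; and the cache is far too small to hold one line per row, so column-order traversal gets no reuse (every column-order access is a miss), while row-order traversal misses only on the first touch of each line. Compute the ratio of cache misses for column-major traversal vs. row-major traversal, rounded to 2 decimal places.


Each row occupies 146 * 4 = 584 bytes and starts on a line boundary, so it spans ceil(584 / 64) = 10 cache lines.
Row-major traversal misses (one per line touched): 171 * ceil(146 * 4 / 64) = 1710
Column-major traversal misses (no reuse, every access misses): 171 * 146 = 24966
Ratio = 24966 / 1710 = 14.6

14.6


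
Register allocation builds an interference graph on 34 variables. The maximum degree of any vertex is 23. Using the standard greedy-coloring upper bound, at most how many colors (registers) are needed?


Greedy coloring never needs more than (max_degree + 1) colors: when coloring a vertex, at most max_degree neighbors are already colored.
Upper bound = 23 + 1 = 24

24


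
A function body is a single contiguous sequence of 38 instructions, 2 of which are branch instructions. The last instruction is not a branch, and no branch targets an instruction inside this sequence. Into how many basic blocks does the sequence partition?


With no in-sequence branch targets, the leaders are the first instruction plus the instruction after each branch.
Number of basic blocks = branches + 1
= 2 + 1 = 3

3


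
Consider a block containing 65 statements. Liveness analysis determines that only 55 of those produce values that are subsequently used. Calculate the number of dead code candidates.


Dead code = total statements - live definitions
= 65 - 55 = 10

10


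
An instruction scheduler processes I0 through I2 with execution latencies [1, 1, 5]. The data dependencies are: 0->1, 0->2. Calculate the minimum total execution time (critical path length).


Compute longest path through dependency graph: dist(Ik) = max over predecessors of dist + latency(Ik).
dist(I0) = latency 1 = 1
dist(I1) = dist(I0) + 1 = 1 + 1 = 2
dist(I2) = dist(I0) + 5 = 1 + 5 = 6
Critical path = max dist = 6

6


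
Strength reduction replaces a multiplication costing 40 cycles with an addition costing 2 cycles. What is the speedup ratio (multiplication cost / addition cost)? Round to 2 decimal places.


Ratio = mult_cost / add_cost = 40 / 2 = 20.0

20.0


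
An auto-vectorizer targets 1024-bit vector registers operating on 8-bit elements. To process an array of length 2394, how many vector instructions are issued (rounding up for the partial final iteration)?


Width = 1024 / 8 = 128 elements per vector op
Iterations = ceil(2394 / 128) = 19

19


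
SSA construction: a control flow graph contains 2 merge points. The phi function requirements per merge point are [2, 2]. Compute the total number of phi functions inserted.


Total phi functions = sum of phi functions at each join node
= 2 + 2 = 4

4


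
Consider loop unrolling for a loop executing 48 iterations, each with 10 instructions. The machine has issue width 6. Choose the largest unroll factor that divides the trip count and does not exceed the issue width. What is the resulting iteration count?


Largest divisor of 48 <= 6 is 6
New iterations = 48 / 6 = 8

8


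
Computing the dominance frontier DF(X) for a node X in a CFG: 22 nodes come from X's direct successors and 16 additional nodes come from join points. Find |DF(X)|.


DF(X) = direct successor contributions + join point contributions
= 22 + 16 = 38

38


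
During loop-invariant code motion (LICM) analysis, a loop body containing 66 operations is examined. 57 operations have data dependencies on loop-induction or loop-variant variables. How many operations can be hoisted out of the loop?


Invariant candidates = total - loop-dependent
= 66 - 57 = 9

9


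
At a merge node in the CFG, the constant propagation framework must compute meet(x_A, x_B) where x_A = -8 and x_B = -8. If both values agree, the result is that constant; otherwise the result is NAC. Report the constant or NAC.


Meet operation: if both paths give the same constant, result is that constant; if they differ, result is NAC (not-a-constant).
Path A: -8, Path B: -8 -> equal
Result: constant -> -8

-8


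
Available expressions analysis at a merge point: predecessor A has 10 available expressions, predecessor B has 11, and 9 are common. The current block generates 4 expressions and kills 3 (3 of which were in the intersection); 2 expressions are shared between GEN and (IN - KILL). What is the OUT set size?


IN = intersection of predecessors = 9
IN - KILL = 9 - 3 = 6
|OUT| = |GEN| + |IN - KILL| - |GEN ∩ (IN - KILL)| = 4 + 6 - 2 = 8

8


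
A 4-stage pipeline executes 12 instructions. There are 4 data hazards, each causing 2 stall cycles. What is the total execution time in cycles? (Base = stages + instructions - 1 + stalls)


Base cycles = 4 + 12 - 1 = 15
Total stalls = 4 * 2 = 8
Total = 15 + 8 = 23

23


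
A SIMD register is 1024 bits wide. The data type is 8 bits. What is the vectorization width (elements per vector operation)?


Width = SIMD bits / data type bits
= 1024 / 8 = 128

128


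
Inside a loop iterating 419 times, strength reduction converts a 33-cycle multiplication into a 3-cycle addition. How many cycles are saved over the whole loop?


Per-iteration saving = 33 - 3 = 30
Total saved = 419 * 30 = 12570

12570


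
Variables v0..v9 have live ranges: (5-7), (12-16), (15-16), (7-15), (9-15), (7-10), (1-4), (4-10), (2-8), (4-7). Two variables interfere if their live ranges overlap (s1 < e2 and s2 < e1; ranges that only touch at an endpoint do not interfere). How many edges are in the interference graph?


Check all pairs for overlapping intervals.
Two intervals (s1,e1) and (s2,e2) overlap if s1 < e2 and s2 < e1.
v0 (5-7) vs v1..v9: overlaps v7, v8, v9 -> 3
v1 (12-16) vs v2..v9: overlaps v2, v3, v4 -> 3
v2 (15-16) vs v3..v9: overlaps none -> 0
v3 (7-15) vs v4..v9: overlaps v4, v5, v7, v8 -> 4
v4 (9-15) vs v5..v9: overlaps v5, v7 -> 2
v5 (7-10) vs v6..v9: overlaps v7, v8 -> 2
v6 (1-4) vs v7..v9: overlaps v8 -> 1
v7 (4-10) vs v8..v9: overlaps v8, v9 -> 2
v8 (2-8) vs v9: overlaps v9 -> 1
Total overlapping pairs = 3 + 3 + 0 + 4 + 2 + 2 + 1 + 2 + 1 = 18

18


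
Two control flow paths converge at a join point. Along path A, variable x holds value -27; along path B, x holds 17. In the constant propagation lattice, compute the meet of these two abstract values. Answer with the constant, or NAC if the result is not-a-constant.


Meet operation: if both paths give the same constant, result is that constant; if they differ, result is NAC (not-a-constant).
Path A: -27, Path B: 17 -> differ
Result: not-a-constant -> NAC

NAC


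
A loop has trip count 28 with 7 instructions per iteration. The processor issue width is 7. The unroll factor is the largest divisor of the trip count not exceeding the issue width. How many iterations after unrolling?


Largest divisor of 28 <= 7 is 7
New iterations = 28 / 7 = 4

4


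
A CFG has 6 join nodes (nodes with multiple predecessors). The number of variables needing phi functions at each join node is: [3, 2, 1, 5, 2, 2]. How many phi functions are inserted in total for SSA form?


Total phi functions = sum of phi functions at each join node
= 3 + 2 + 1 + 5 + 2 + 2 = 15

15


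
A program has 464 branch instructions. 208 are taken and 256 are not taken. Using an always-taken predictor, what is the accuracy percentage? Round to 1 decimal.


Predictor: always-taken
Correct predictions = 208
Accuracy = 208 / 464 * 100 = 44.8%

44.8


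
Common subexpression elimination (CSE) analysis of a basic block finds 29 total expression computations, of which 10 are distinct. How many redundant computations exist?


CSE count = total expressions - unique expressions
= 29 - 10 = 19

19


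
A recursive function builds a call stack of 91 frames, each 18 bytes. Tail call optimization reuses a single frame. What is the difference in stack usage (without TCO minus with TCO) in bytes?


Without TCO: 91 * 18 = 1638 bytes
With TCO: reuse 1 frame = 18 bytes
Savings = 1638 - 18 = 1620

1620


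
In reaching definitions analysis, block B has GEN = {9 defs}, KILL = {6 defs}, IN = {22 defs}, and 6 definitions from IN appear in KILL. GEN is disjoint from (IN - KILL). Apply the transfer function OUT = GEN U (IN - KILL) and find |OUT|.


IN - KILL: 22 - 6 = 16 surviving definitions
OUT = GEN + surviving = 9 + 16 = 25

25


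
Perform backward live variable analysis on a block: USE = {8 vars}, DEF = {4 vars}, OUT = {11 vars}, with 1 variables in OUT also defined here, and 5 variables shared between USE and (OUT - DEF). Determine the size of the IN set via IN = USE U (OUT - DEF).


OUT - DEF: 11 - 1 = 10
|IN| = |USE| + |OUT - DEF| - |USE ∩ (OUT - DEF)| = 8 + 10 - 5 = 13

13


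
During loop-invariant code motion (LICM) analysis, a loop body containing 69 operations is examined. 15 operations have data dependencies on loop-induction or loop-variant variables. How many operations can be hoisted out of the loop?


Invariant candidates = total - loop-dependent
= 69 - 15 = 54

54


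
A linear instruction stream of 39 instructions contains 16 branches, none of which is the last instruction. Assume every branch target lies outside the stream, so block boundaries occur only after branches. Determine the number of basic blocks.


With no in-sequence branch targets, the leaders are the first instruction plus the instruction after each branch.
Number of basic blocks = branches + 1
= 16 + 1 = 17

17


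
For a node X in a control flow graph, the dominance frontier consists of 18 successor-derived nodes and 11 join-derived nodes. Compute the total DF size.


DF(X) = direct successor contributions + join point contributions
= 18 + 11 = 29

29


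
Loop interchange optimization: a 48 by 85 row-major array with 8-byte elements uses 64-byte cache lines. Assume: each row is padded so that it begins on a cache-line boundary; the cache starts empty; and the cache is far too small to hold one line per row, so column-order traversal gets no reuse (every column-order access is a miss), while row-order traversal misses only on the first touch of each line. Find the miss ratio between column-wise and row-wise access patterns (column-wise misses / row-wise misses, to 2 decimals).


Each row occupies 85 * 8 = 680 bytes and starts on a line boundary, so it spans ceil(680 / 64) = 11 cache lines.
Row-major traversal misses (one per line touched): 48 * ceil(85 * 8 / 64) = 528
Column-major traversal misses (no reuse, every access misses): 48 * 85 = 4080
Ratio = 4080 / 528 = 7.73

7.73


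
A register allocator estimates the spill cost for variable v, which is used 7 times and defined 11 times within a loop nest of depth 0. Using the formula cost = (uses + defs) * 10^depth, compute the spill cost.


uses + defs = 7 + 11 = 18
10^0 = 1
Spill cost = 18 * 1 = 18

18


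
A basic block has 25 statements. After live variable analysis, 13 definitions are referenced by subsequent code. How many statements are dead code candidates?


Dead code = total statements - live definitions
= 25 - 13 = 12

12


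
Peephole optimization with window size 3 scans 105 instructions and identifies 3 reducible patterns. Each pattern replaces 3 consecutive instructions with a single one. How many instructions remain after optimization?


Each match removes 2 instructions.
Total removed = 3 * 2 = 6
Remaining = 105 - 6 = 99

99


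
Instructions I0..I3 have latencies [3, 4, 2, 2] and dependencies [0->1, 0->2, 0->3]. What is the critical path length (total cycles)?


Compute longest path through dependency graph: dist(Ik) = max over predecessors of dist + latency(Ik).
dist(I0) = latency 3 = 3
dist(I1) = dist(I0) + 4 = 3 + 4 = 7
dist(I2) = dist(I0) + 2 = 3 + 2 = 5
dist(I3) = dist(I0) + 2 = 3 + 2 = 5
Critical path = max dist = 7

7


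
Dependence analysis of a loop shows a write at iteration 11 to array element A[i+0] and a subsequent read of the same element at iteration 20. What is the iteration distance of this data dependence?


Distance = read iteration - write iteration
= 20 - 11 = 9

9


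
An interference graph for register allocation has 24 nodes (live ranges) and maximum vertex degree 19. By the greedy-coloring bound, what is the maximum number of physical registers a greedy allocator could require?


Greedy coloring never needs more than (max_degree + 1) colors: when coloring a vertex, at most max_degree neighbors are already colored.
Upper bound = 19 + 1 = 20

20


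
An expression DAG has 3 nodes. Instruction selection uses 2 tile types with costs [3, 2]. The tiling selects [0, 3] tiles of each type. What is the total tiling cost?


Total cost = sum(count_i * cost_i)
= 0*3 + 3*2
= 6

6


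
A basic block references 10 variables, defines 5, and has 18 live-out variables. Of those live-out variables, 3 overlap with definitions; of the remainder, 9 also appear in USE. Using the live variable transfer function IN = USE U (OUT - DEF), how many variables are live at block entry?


OUT - DEF: 18 - 3 = 15
|IN| = |USE| + |OUT - DEF| - |USE ∩ (OUT - DEF)| = 10 + 15 - 9 = 16

16


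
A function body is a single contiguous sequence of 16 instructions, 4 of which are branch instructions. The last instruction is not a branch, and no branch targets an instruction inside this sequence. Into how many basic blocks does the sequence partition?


With no in-sequence branch targets, the leaders are the first instruction plus the instruction after each branch.
Number of basic blocks = branches + 1
= 4 + 1 = 5

5


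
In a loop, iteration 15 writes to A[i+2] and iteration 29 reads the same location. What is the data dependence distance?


Distance = read iteration - write iteration
= 29 - 15 = 14

14


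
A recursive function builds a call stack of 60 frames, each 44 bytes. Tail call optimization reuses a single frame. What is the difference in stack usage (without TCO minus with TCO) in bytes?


Without TCO: 60 * 44 = 2640 bytes
With TCO: reuse 1 frame = 44 bytes
Savings = 2640 - 44 = 2596

2596


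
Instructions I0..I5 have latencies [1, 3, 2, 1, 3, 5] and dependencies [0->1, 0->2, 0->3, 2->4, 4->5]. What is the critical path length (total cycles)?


Compute longest path through dependency graph: dist(Ik) = max over predecessors of dist + latency(Ik).
dist(I0) = latency 1 = 1
dist(I1) = dist(I0) + 3 = 1 + 3 = 4
dist(I2) = dist(I0) + 2 = 1 + 2 = 3
dist(I3) = dist(I0) + 1 = 1 + 1 = 2
dist(I4) = dist(I2) + 3 = 3 + 3 = 6
dist(I5) = dist(I4) + 5 = 6 + 5 = 11
Critical path = max dist = 11

11


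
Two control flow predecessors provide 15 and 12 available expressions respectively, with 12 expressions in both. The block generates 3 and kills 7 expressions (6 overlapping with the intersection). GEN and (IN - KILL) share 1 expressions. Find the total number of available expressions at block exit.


IN = intersection of predecessors = 12
IN - KILL = 12 - 6 = 6
|OUT| = |GEN| + |IN - KILL| - |GEN ∩ (IN - KILL)| = 3 + 6 - 1 = 8

8


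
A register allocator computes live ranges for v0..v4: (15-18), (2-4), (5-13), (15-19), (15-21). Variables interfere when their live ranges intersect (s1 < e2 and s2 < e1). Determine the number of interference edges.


Check all pairs for overlapping intervals.
Two intervals (s1,e1) and (s2,e2) overlap if s1 < e2 and s2 < e1.
v0 (15-18) vs v1..v4: overlaps v3, v4 -> 2
v1 (2-4) vs v2..v4: overlaps none -> 0
v2 (5-13) vs v3..v4: overlaps none -> 0
v3 (15-19) vs v4: overlaps v4 -> 1
Total overlapping pairs = 2 + 0 + 0 + 1 = 3

3


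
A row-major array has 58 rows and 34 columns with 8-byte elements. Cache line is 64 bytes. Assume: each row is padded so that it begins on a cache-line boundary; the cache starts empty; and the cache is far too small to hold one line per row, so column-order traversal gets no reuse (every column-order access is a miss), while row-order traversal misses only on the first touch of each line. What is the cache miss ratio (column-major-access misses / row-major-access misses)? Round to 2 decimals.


Each row occupies 34 * 8 = 272 bytes and starts on a line boundary, so it spans ceil(272 / 64) = 5 cache lines.
Row-major traversal misses (one per line touched): 58 * ceil(34 * 8 / 64) = 290
Column-major traversal misses (no reuse, every access misses): 58 * 34 = 1972
Ratio = 1972 / 290 = 6.8

6.8


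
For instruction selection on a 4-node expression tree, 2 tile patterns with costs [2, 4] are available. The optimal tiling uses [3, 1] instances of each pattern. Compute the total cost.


Total cost = sum(count_i * cost_i)
= 3*2 + 1*4
= 10

10


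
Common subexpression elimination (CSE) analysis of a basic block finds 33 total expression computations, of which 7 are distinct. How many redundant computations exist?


CSE count = total expressions - unique expressions
= 33 - 7 = 26

26


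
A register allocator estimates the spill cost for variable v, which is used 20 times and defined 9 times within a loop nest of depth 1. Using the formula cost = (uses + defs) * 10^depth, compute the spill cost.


uses + defs = 20 + 9 = 29
10^1 = 10
Spill cost = 29 * 10 = 290

290


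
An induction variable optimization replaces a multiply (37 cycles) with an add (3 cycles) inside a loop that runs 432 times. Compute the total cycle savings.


Per-iteration saving = 37 - 3 = 34
Total saved = 432 * 34 = 14688

14688


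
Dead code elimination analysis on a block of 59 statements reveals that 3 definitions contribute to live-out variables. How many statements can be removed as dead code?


Dead code = total statements - live definitions
= 59 - 3 = 56

56


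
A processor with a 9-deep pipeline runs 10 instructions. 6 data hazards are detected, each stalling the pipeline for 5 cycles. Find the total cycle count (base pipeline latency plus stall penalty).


Base cycles = 9 + 10 - 1 = 18
Total stalls = 6 * 5 = 30
Total = 18 + 30 = 48

48


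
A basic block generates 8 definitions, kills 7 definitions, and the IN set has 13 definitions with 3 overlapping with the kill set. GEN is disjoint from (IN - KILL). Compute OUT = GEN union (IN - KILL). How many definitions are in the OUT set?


IN - KILL: 13 - 3 = 10 surviving definitions
OUT = GEN + surviving = 8 + 10 = 18

18


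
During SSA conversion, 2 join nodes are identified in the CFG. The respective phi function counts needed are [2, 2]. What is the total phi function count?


Total phi functions = sum of phi functions at each join node
= 2 + 2 = 4

4


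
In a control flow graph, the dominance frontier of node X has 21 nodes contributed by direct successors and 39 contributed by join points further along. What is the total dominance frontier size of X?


DF(X) = direct successor contributions + join point contributions
= 21 + 39 = 60

60


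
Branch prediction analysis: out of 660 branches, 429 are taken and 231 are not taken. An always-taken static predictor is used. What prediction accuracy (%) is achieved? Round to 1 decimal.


Predictor: always-taken
Correct predictions = 429
Accuracy = 429 / 660 * 100 = 65.0%

65.0


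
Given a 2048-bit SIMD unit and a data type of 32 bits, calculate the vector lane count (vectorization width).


Width = SIMD bits / data type bits
= 2048 / 32 = 64

64


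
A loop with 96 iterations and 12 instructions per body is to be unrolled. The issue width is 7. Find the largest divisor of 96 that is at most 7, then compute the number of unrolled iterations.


Largest divisor of 96 <= 7 is 6
New iterations = 96 / 6 = 16

16


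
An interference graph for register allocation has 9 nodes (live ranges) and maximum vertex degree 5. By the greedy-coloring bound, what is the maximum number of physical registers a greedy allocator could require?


Greedy coloring never needs more than (max_degree + 1) colors: when coloring a vertex, at most max_degree neighbors are already colored.
Upper bound = 5 + 1 = 6

6


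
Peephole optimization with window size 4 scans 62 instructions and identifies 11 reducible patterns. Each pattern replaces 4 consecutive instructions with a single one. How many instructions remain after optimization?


Each match removes 3 instructions.
Total removed = 11 * 3 = 33
Remaining = 62 - 33 = 29

29


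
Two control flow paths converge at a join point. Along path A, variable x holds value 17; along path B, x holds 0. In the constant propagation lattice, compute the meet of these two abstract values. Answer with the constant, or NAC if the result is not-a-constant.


Meet operation: if both paths give the same constant, result is that constant; if they differ, result is NAC (not-a-constant).
Path A: 17, Path B: 0 -> differ
Result: not-a-constant -> NAC

NAC


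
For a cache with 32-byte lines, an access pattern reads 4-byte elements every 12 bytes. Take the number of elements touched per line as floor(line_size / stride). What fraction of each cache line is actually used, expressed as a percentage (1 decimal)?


Elements per cache line = floor(32 / 12) = 2
Bytes used = 2 * 4 = 8
Utilization = 8 / 32 * 100 = 25.0%

25.0


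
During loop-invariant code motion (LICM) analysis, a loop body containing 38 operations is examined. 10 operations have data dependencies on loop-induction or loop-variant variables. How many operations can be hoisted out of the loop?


Invariant candidates = total - loop-dependent
= 38 - 10 = 28

28


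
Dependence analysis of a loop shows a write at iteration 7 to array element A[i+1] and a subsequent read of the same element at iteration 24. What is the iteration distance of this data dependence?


Distance = read iteration - write iteration
= 24 - 7 = 17

17


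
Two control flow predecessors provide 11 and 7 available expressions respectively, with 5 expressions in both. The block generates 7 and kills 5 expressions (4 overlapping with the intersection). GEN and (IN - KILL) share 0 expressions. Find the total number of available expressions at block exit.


IN = intersection of predecessors = 5
IN - KILL = 5 - 4 = 1
|OUT| = |GEN| + |IN - KILL| - |GEN ∩ (IN - KILL)| = 7 + 1 - 0 = 8

8


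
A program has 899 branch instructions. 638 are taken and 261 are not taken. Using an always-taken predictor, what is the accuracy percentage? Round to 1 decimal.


Predictor: always-taken
Correct predictions = 638
Accuracy = 638 / 899 * 100 = 71.0%

71.0


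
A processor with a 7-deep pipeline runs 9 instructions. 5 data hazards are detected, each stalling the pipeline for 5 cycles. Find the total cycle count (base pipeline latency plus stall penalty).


Base cycles = 7 + 9 - 1 = 15
Total stalls = 5 * 5 = 25
Total = 15 + 25 = 40

40


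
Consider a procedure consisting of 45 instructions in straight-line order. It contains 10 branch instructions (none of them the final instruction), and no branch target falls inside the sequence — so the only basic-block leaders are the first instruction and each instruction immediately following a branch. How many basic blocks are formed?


With no in-sequence branch targets, the leaders are the first instruction plus the instruction after each branch.
Number of basic blocks = branches + 1
= 10 + 1 = 11

11


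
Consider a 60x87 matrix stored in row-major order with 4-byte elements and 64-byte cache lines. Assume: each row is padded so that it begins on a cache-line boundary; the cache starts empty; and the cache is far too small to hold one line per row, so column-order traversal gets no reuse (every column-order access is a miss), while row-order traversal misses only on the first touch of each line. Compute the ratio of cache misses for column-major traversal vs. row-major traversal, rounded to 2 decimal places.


Each row occupies 87 * 4 = 348 bytes and starts on a line boundary, so it spans ceil(348 / 64) = 6 cache lines.
Row-major traversal misses (one per line touched): 60 * ceil(87 * 4 / 64) = 360
Column-major traversal misses (no reuse, every access misses): 60 * 87 = 5220
Ratio = 5220 / 360 = 14.5

14.5


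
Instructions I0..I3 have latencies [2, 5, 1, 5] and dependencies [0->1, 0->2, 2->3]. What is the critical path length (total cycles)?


Compute longest path through dependency graph: dist(Ik) = max over predecessors of dist + latency(Ik).
dist(I0) = latency 2 = 2
dist(I1) = dist(I0) + 5 = 2 + 5 = 7
dist(I2) = dist(I0) + 1 = 2 + 1 = 3
dist(I3) = dist(I2) + 5 = 3 + 5 = 8
Critical path = max dist = 8

8


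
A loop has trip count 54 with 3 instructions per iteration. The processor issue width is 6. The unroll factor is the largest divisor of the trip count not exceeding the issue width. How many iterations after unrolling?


Largest divisor of 54 <= 6 is 6
New iterations = 54 / 6 = 9

9


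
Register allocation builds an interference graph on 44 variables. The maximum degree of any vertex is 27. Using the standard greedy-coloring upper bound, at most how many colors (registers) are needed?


Greedy coloring never needs more than (max_degree + 1) colors: when coloring a vertex, at most max_degree neighbors are already colored.
Upper bound = 27 + 1 = 28

28


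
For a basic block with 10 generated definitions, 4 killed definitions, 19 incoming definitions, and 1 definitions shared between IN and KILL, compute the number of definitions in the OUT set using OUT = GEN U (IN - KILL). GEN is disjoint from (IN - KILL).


IN - KILL: 19 - 1 = 18 surviving definitions
OUT = GEN + surviving = 10 + 18 = 28

28


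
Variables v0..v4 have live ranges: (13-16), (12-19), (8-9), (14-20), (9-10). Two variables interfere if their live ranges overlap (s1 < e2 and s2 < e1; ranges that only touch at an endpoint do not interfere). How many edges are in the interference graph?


Check all pairs for overlapping intervals.
Two intervals (s1,e1) and (s2,e2) overlap if s1 < e2 and s2 < e1.
v0 (13-16) vs v1..v4: overlaps v1, v3 -> 2
v1 (12-19) vs v2..v4: overlaps v3 -> 1
v2 (8-9) vs v3..v4: overlaps none -> 0
v3 (14-20) vs v4: overlaps none -> 0
Total overlapping pairs = 2 + 1 + 0 + 0 = 3

3


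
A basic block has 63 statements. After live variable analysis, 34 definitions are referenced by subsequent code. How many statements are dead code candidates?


Dead code = total statements - live definitions
= 63 - 34 = 29

29


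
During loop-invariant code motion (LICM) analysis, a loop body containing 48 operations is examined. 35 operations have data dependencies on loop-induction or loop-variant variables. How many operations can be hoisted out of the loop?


Invariant candidates = total - loop-dependent
= 48 - 35 = 13

13


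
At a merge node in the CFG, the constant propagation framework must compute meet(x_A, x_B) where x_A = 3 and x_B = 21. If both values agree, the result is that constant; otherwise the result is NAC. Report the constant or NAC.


Meet operation: if both paths give the same constant, result is that constant; if they differ, result is NAC (not-a-constant).
Path A: 3, Path B: 21 -> differ
Result: not-a-constant -> NAC

NAC


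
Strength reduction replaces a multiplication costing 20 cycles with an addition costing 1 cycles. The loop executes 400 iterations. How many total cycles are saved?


Per-iteration saving = 20 - 1 = 19
Total saved = 400 * 19 = 7600

7600


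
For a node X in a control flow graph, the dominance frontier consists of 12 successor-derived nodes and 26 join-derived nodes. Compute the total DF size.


DF(X) = direct successor contributions + join point contributions
= 12 + 26 = 38

38


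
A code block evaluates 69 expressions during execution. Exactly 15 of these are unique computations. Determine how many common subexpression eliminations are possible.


CSE count = total expressions - unique expressions
= 69 - 15 = 54

54


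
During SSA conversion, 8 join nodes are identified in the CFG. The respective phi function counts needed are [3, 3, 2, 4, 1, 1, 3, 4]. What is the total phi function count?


Total phi functions = sum of phi functions at each join node
= 3 + 3 + 2 + 4 + 1 + 1 + 3 + 4 = 21

21


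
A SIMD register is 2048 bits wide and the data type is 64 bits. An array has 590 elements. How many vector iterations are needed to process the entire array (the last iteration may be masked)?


Width = 2048 / 64 = 32 elements per vector op
Iterations = ceil(590 / 32) = 19

19


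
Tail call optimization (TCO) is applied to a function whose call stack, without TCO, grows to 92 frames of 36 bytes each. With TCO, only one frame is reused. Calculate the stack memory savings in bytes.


Without TCO: 92 * 36 = 3312 bytes
With TCO: reuse 1 frame = 36 bytes
Savings = 3312 - 36 = 3276

3276


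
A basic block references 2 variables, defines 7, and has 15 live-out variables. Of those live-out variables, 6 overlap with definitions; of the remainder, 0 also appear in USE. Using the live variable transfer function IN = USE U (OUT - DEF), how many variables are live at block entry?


OUT - DEF: 15 - 6 = 9
|IN| = |USE| + |OUT - DEF| - |USE ∩ (OUT - DEF)| = 2 + 9 - 0 = 11

11


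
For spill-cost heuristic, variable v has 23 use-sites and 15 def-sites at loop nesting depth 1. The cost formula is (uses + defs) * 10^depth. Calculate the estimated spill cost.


uses + defs = 23 + 15 = 38
10^1 = 10
Spill cost = 38 * 10 = 380

380


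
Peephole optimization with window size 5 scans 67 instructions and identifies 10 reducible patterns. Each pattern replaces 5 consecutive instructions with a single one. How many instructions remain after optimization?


Each match removes 4 instructions.
Total removed = 10 * 4 = 40
Remaining = 67 - 40 = 27

27


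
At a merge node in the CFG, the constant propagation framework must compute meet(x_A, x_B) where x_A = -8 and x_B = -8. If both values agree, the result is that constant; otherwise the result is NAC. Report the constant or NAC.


Meet operation: if both paths give the same constant, result is that constant; if they differ, result is NAC (not-a-constant).
Path A: -8, Path B: -8 -> equal
Result: constant -> -8

-8


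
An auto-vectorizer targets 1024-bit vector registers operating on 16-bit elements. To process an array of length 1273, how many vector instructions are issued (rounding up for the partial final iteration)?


Width = 1024 / 16 = 64 elements per vector op
Iterations = ceil(1273 / 64) = 20

20


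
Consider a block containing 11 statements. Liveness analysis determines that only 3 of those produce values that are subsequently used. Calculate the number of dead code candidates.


Dead code = total statements - live definitions
= 11 - 3 = 8

8


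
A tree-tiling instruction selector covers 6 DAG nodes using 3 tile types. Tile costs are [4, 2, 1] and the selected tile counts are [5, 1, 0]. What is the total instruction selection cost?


Total cost = sum(count_i * cost_i)
= 5*4 + 1*2 + 0*1
= 22

22


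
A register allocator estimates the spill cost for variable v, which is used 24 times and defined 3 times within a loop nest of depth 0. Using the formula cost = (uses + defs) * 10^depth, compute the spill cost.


uses + defs = 24 + 3 = 27
10^0 = 1
Spill cost = 27 * 1 = 27

27


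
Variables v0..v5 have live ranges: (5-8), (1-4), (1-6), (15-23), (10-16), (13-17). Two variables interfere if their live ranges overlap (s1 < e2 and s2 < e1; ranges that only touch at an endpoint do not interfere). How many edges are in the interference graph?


Check all pairs for overlapping intervals.
Two intervals (s1,e1) and (s2,e2) overlap if s1 < e2 and s2 < e1.
v0 (5-8) vs v1..v5: overlaps v2 -> 1
v1 (1-4) vs v2..v5: overlaps v2 -> 1
v2 (1-6) vs v3..v5: overlaps none -> 0
v3 (15-23) vs v4..v5: overlaps v4, v5 -> 2
v4 (10-16) vs v5: overlaps v5 -> 1
Total overlapping pairs = 1 + 1 + 0 + 2 + 1 = 5

5


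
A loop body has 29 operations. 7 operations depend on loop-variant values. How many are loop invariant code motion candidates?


Invariant candidates = total - loop-dependent
= 29 - 7 = 22

22


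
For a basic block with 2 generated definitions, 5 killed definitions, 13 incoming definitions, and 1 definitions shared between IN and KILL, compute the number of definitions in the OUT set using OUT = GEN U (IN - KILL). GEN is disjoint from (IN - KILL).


IN - KILL: 13 - 1 = 12 surviving definitions
OUT = GEN + surviving = 2 + 12 = 14

14


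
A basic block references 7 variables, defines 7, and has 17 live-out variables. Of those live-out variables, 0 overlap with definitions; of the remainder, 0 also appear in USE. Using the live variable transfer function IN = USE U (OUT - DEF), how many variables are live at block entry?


OUT - DEF: 17 - 0 = 17
|IN| = |USE| + |OUT - DEF| - |USE ∩ (OUT - DEF)| = 7 + 17 - 0 = 24

24


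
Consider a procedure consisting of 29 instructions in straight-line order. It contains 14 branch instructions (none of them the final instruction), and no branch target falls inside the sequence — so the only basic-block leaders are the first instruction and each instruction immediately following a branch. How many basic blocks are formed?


With no in-sequence branch targets, the leaders are the first instruction plus the instruction after each branch.
Number of basic blocks = branches + 1
= 14 + 1 = 15

15


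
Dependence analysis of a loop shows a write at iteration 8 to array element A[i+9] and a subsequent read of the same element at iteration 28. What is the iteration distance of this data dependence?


Distance = read iteration - write iteration
= 28 - 8 = 20

20


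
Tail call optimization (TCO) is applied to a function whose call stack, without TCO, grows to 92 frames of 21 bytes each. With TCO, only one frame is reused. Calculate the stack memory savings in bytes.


Without TCO: 92 * 21 = 1932 bytes
With TCO: reuse 1 frame = 21 bytes
Savings = 1932 - 21 = 1911

1911


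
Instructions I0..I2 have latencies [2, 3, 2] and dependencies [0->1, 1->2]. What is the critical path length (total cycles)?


Compute longest path through dependency graph: dist(Ik) = max over predecessors of dist + latency(Ik).
dist(I0) = latency 2 = 2
dist(I1) = dist(I0) + 3 = 2 + 3 = 5
dist(I2) = dist(I1) + 2 = 5 + 2 = 7
Critical path = max dist = 7

7


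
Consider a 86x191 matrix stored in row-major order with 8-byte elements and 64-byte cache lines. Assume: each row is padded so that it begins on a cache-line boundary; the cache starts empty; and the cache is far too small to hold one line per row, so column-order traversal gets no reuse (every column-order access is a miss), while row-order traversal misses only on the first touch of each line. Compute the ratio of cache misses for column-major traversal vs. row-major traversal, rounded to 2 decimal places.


Each row occupies 191 * 8 = 1528 bytes and starts on a line boundary, so it spans ceil(1528 / 64) = 24 cache lines.
Row-major traversal misses (one per line touched): 86 * ceil(191 * 8 / 64) = 2064
Column-major traversal misses (no reuse, every access misses): 86 * 191 = 16426
Ratio = 16426 / 2064 = 7.96

7.96
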